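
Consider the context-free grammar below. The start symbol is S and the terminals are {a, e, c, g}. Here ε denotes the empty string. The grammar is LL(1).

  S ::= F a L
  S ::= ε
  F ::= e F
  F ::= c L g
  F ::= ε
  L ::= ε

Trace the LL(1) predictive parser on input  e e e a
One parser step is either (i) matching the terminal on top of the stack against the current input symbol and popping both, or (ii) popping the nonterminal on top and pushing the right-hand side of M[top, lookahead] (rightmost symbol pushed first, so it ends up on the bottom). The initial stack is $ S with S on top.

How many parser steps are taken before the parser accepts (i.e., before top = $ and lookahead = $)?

      Stack      Input      Action
   1  $ S        e e e a $  expand S ::= F a L
   2  $ L a F    e e e a $  expand F ::= e F
   3  $ L a F e  e e e a $  match e
   4  $ L a F    e e a $    expand F ::= e F
   5  $ L a F e  e e a $    match e
   6  $ L a F    e a $      expand F ::= e F
   7  $ L a F e  e a $      match e
   8  $ L a F    a $        expand F ::= ε
   9  $ L a      a $        match a
  10  $ L        $          expand L ::= ε
Accept reached after 10 steps.

10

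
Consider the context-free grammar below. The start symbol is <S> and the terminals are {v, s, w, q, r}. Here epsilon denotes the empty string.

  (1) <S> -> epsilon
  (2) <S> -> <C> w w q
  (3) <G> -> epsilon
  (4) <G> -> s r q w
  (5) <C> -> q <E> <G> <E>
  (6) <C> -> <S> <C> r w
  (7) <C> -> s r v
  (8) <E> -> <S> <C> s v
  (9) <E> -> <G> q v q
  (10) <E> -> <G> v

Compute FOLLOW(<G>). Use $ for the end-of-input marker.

{q, s, v}

FIRST(<G>) = {epsilon, s}
FIRST(<S>) = {epsilon, q, s}  (via <C> w w q)
FIRST(<C>) = {q, s}  (via <S> <C> r w)
FIRST(<E>) = {q, s, v}  (via <S> <C> s v, <G> q v q, <G> v)
FOLLOW(<S>) includes $ since <S> is the start symbol.
FOLLOW(<S>): in <C>-><S> <C> r w, <S> is followed by <C> r w with FIRST {q, s}; in <E>-><S> <C> s v, <S> is followed by <C> s v with FIRST {q, s}. Thus FOLLOW(<S>) = {$, q, s}.
FOLLOW(<G>): in <C>->q <E> <G> <E>, <G> is followed by <E> with FIRST {q, s, v}; in <E>-><G> q v q, <G> is followed by q v q with FIRST {q}; in <E>-><G> v, <G> is followed by v with FIRST {v}. Thus FOLLOW(<G>) = {q, s, v}.
FOLLOW(<C>): in <S>-><C> w w q, <C> is followed by w w q with FIRST {w}; in <C>-><S> <C> r w, <C> is followed by r w with FIRST {r}; in <E>-><S> <C> s v, <C> is followed by s v with FIRST {s}. Thus FOLLOW(<C>) = {r, s, w}.
FOLLOW(<E>): in <C>->q <E> <G> <E> (occurrence 1), <E> is followed by <G> <E> with FIRST {q, s, v}; in <C>->q <E> <G> <E> (occurrence 2), the suffix after <E> is empty, so FOLLOW(<E>) ⊇ FOLLOW(<C>) = {r, s, w}. Thus FOLLOW(<E>) = {q, r, s, v, w}.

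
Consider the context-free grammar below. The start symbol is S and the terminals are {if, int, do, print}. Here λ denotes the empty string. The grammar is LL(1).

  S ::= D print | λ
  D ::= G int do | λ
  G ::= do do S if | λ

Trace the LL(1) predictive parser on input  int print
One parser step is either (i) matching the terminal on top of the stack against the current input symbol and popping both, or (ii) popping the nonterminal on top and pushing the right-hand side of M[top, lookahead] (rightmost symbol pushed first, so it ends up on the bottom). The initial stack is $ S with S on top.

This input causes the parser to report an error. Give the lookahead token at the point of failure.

print

     Stack             Input        Action
  1  $ S               int print $  expand S ::= D print
  2  $ print D         int print $  expand D ::= G int do
  3  $ print do int G  int print $  expand G ::= λ
  4  $ print do int    int print $  match int
  5  $ print do        print $      error: top is terminal do but lookahead is print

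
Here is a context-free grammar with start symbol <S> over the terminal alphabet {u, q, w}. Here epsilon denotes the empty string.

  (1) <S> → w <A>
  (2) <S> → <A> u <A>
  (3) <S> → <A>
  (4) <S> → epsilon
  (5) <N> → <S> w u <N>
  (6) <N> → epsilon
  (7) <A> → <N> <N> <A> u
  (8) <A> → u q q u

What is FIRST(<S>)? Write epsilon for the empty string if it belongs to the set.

{epsilon, u, w}

FIRST(<S>) = {epsilon, u, w}  (via <A> u <A>, <A>)
FIRST(<N>) = {epsilon, u, w}  (via <S> w u <N>)
FIRST(<A>) = {u, w}  (via <N> <N> <A> u)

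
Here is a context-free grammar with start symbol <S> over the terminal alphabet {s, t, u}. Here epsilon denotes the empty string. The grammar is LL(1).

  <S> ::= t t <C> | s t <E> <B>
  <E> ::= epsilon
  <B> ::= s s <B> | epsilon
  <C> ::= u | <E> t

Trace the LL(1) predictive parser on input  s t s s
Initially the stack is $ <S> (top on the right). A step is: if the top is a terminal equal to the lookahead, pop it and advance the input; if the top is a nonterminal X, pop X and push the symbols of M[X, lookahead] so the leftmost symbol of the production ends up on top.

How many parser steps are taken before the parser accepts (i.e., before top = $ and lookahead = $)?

step 1: stack=$ <S>  input=s t s s $  — expand <S> ::= s t <E> <B>
step 2: stack=$ <B> <E> t s  input=s t s s $  — match s
step 3: stack=$ <B> <E> t  input=t s s $  — match t
step 4: stack=$ <B> <E>  input=s s $  — expand <E> ::= epsilon
step 5: stack=$ <B>  input=s s $  — expand <B> ::= s s <B>
step 6: stack=$ <B> s s  input=s s $  — match s
step 7: stack=$ <B> s  input=s $  — match s
step 8: stack=$ <B>  input=$  — expand <B> ::= epsilon
Accept reached after 8 steps.

8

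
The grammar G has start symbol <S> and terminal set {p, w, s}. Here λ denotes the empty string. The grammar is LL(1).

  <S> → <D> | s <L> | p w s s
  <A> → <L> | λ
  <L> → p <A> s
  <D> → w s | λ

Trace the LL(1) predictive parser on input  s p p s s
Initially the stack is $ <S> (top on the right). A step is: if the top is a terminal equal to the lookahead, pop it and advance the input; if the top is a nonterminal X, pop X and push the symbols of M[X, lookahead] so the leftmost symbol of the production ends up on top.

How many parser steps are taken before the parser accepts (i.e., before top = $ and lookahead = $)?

10

      Stack        Input        Action
   1  $ <S>        s p p s s $  expand <S> → s <L>
   2  $ <L> s      s p p s s $  match s
   3  $ <L>        p p s s $    expand <L> → p <A> s
   4  $ s <A> p    p p s s $    match p
   5  $ s <A>      p s s $      expand <A> → <L>
   6  $ s <L>      p s s $      expand <L> → p <A> s
   7  $ s s <A> p  p s s $      match p
   8  $ s s <A>    s s $        expand <A> → λ
   9  $ s s        s s $        match s
  10  $ s          s $          match s
Accept reached after 10 steps.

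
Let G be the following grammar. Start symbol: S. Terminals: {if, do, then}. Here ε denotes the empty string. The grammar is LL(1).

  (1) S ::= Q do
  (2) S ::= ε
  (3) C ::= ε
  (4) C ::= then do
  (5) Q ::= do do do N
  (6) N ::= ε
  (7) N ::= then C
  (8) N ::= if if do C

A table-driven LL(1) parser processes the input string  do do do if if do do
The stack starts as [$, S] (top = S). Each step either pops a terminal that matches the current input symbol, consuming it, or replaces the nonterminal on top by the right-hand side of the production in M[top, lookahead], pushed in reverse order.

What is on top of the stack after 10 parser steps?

do

step 1: stack=$ S  input=do do do if if do do $  — expand S ::= Q do
step 2: stack=$ do Q  input=do do do if if do do $  — expand Q ::= do do do N
step 3: stack=$ do N do do do  input=do do do if if do do $  — match do
step 4: stack=$ do N do do  input=do do if if do do $  — match do
step 5: stack=$ do N do  input=do if if do do $  — match do
step 6: stack=$ do N  input=if if do do $  — expand N ::= if if do C
step 7: stack=$ do C do if if  input=if if do do $  — match if
step 8: stack=$ do C do if  input=if do do $  — match if
step 9: stack=$ do C do  input=do do $  — match do
step 10: stack=$ do C  input=do $  — expand C ::= ε
Stack after step 10: $ do (top = do).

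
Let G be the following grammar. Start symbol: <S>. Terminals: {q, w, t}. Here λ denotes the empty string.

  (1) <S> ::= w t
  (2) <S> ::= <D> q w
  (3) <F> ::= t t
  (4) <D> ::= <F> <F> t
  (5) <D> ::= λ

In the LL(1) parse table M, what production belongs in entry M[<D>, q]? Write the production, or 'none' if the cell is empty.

FIRST(<F>) = {t}
FIRST(<D>) = {λ, t}  (via <F> <F> t)
FIRST(<S>) = {q, t, w}  (via <D> q w)
FOLLOW(<S>) includes $ since <S> is the start symbol.
FOLLOW(<D>): in <S>::=<D> q w, <D> is followed by q w with FIRST {q}. Thus FOLLOW(<D>) = {q}.
For <D> ::= <F> <F> t: FIRST(<F> <F> t) = {t}, so it goes in M[<D>, t] for t ∈ {t}.
For <D> ::= λ: FIRST(λ) = {λ}, so it goes in M[<D>, t] for t ∈ {}; since λ ∈ FIRST, also for every t ∈ FOLLOW(<D>) = {q}.

<D> ::= λ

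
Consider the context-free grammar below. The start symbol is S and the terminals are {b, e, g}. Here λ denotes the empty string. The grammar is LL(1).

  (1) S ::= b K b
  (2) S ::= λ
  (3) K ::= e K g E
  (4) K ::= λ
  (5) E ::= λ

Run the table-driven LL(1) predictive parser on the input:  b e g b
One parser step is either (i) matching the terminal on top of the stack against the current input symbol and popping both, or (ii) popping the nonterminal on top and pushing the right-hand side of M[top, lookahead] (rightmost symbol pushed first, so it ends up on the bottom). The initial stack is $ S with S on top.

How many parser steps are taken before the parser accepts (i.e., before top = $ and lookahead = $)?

8

step 1: stack=$ S  input=b e g b $  — expand S ::= b K b
step 2: stack=$ b K b  input=b e g b $  — match b
step 3: stack=$ b K  input=e g b $  — expand K ::= e K g E
step 4: stack=$ b E g K e  input=e g b $  — match e
step 5: stack=$ b E g K  input=g b $  — expand K ::= λ
step 6: stack=$ b E g  input=g b $  — match g
step 7: stack=$ b E  input=b $  — expand E ::= λ
step 8: stack=$ b  input=b $  — match b
Accept reached after 8 steps.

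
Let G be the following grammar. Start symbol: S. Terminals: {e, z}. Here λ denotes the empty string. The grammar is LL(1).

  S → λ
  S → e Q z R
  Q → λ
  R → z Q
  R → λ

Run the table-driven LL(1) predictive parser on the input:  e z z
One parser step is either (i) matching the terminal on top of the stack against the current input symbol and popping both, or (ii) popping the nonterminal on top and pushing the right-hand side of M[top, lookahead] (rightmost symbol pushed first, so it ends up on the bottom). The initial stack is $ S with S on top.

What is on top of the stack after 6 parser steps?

Q

     Stack      Input    Action
  1  $ S        e z z $  expand S → e Q z R
  2  $ R z Q e  e z z $  match e
  3  $ R z Q    z z $    expand Q → λ
  4  $ R z      z z $    match z
  5  $ R        z $      expand R → z Q
  6  $ Q z      z $      match z
Stack after step 6: $ Q (top = Q).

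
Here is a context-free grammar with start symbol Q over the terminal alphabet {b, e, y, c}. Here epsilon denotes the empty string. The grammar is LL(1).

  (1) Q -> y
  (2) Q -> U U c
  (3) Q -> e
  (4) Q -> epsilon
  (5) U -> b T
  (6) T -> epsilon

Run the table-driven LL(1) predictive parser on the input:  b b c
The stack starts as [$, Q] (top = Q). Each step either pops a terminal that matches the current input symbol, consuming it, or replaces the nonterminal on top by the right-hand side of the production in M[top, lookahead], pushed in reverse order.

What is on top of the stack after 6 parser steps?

T

     Stack      Input    Action
  1  $ Q        b b c $  expand Q -> U U c
  2  $ c U U    b b c $  expand U -> b T
  3  $ c U T b  b b c $  match b
  4  $ c U T    b c $    expand T -> epsilon
  5  $ c U      b c $    expand U -> b T
  6  $ c T b    b c $    match b
Stack after step 6: $ c T (top = T).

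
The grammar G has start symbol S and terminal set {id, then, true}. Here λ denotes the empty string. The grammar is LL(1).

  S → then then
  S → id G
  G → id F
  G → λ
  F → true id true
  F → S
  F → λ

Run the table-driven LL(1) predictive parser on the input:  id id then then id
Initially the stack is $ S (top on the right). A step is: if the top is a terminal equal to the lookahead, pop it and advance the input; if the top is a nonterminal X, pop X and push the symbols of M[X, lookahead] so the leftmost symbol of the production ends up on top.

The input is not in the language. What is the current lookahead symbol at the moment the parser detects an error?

     Stack        Input                 Action
  1  $ S          id id then then id $  expand S → id G
  2  $ G id       id id then then id $  match id
  3  $ G          id then then id $     expand G → id F
  4  $ F id       id then then id $     match id
  5  $ F          then then id $        expand F → S
  6  $ S          then then id $        expand S → then then
  7  $ then then  then then id $        match then
  8  $ then       then id $             match then
  9  $            id $                  error: stack empty but input remains

id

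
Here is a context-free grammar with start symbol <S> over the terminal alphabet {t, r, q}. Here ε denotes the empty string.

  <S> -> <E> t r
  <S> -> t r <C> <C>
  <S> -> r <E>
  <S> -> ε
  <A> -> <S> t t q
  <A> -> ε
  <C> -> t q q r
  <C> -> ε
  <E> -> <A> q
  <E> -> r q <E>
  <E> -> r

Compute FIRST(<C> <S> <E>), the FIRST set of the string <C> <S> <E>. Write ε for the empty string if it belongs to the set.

FIRST(<C>) = {ε, t}
FIRST(<S>) = {ε, q, r, t}  (via <E> t r)
FIRST(<A>) = {ε, q, r, t}  (via <S> t t q)
FIRST(<E>) = {q, r, t}  (via <A> q)
FIRST(<C> <S> <E>): take FIRST of each symbol in turn, carrying on past any symbol whose FIRST contains ε; result {q, r, t}.

{q, r, t}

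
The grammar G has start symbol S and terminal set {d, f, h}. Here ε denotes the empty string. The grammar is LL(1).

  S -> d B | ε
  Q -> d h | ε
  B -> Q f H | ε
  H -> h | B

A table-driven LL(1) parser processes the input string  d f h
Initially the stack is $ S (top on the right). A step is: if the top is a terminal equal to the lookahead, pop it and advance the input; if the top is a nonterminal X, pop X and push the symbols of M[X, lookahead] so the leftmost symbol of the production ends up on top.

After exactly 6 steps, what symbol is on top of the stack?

h

     Stack    Input    Action
  1  $ S      d f h $  expand S -> d B
  2  $ B d    d f h $  match d
  3  $ B      f h $    expand B -> Q f H
  4  $ H f Q  f h $    expand Q -> ε
  5  $ H f    f h $    match f
  6  $ H      h $      expand H -> h
Stack after step 6: $ h (top = h).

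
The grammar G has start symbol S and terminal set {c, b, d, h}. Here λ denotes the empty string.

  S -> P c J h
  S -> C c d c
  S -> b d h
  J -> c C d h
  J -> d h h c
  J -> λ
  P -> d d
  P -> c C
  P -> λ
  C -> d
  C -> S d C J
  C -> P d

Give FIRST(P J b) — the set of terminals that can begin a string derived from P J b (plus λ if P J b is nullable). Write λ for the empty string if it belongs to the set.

{b, c, d}

FIRST(J) = {λ, c, d}
FIRST(P) = {λ, c, d}
FIRST(S) = {b, c, d}  (via P c J h, C c d c)
FIRST(C) = {b, c, d}  (via S d C J, P d)
FIRST(P J b): take FIRST of each symbol in turn, carrying on past any symbol whose FIRST contains λ; result {b, c, d}.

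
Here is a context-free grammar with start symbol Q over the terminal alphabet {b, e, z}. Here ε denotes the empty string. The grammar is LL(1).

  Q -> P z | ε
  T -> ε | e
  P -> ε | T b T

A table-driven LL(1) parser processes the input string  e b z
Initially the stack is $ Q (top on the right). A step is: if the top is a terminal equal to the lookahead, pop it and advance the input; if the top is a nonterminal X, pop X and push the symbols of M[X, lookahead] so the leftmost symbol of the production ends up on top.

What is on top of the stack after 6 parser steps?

     Stack      Input    Action
  1  $ Q        e b z $  expand Q -> P z
  2  $ z P      e b z $  expand P -> T b T
  3  $ z T b T  e b z $  expand T -> e
  4  $ z T b e  e b z $  match e
  5  $ z T b    b z $    match b
  6  $ z T      z $      expand T -> ε
Stack after step 6: $ z (top = z).

z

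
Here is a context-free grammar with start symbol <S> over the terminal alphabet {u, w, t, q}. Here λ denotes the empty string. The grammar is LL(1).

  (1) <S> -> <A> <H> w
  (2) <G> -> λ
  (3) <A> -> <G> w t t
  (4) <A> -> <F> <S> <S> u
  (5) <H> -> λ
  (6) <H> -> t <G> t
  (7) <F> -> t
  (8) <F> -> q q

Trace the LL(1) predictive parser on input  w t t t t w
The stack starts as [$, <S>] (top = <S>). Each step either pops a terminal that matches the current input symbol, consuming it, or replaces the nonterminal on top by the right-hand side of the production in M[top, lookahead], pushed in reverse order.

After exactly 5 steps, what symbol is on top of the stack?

step 1: stack=$ <S>  input=w t t t t w $  — expand <S> -> <A> <H> w
step 2: stack=$ w <H> <A>  input=w t t t t w $  — expand <A> -> <G> w t t
step 3: stack=$ w <H> t t w <G>  input=w t t t t w $  — expand <G> -> λ
step 4: stack=$ w <H> t t w  input=w t t t t w $  — match w
step 5: stack=$ w <H> t t  input=t t t t w $  — match t
Stack after step 5: $ w <H> t (top = t).

t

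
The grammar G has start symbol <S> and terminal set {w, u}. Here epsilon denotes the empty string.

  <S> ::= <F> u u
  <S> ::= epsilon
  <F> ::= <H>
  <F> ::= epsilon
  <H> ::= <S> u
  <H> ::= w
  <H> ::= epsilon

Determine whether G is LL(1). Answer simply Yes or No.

No

FIRST(<S>) = {epsilon, u, w}
FIRST(<F>) = {epsilon, u, w}
FIRST(<H>) = {epsilon, u, w}
FOLLOW(<S>) = {$, u}
FOLLOW(<F>) = {u}
FOLLOW(<H>) = {u}
Cell M[<F>, u] receives both <F> ::= <H> and <F> ::= epsilon — the grammar is not LL(1).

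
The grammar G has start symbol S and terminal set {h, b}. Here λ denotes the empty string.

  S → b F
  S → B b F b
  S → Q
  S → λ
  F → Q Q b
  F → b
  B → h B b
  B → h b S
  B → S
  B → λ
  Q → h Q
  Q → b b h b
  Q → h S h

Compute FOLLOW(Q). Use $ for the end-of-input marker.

{$, b, h}

FIRST(Q): from Q→h Q we get {h}; from Q→b b h b we get {b}; from Q→h S h we get {h}. So FIRST(Q) = {b, h}.
FIRST(F): from F→Q Q b we get {b, h}; from F→b we get {b}. So FIRST(F) = {b, h}.
FIRST(S): from S→b F we get {b}; from S→B b F b we get {b, h}; from S→Q we get {b, h}; from S→λ we get {λ}. So FIRST(S) = {λ, b, h}.
FIRST(B): from B→h B b we get {h}; from B→h b S we get {h}; from B→S we get {λ, b, h}; from B→λ we get {λ}. So FIRST(B) = {λ, b, h}.
FOLLOW(S) includes $ since S is the start symbol.
FOLLOW(B): in S→B b F b, B is followed by b F b with FIRST {b}; in B→h B b, B is followed by b with FIRST {b}. Thus FOLLOW(B) = {b}.
FOLLOW(S): in B→h b S, the suffix after S is empty, so FOLLOW(S) ⊇ FOLLOW(B) = {b}; in B→S, the suffix after S is empty, so FOLLOW(S) ⊇ FOLLOW(B) = {b}; in Q→h S h, S is followed by h with FIRST {h}. Thus FOLLOW(S) = {$, b, h}.
FOLLOW(F): in S→b F, the suffix after F is empty, so FOLLOW(F) ⊇ FOLLOW(S) = {$, b, h}; in S→B b F b, F is followed by b with FIRST {b}. Thus FOLLOW(F) = {$, b, h}.
FOLLOW(Q): in S→Q, the suffix after Q is empty, so FOLLOW(Q) ⊇ FOLLOW(S) = {$, b, h}; in F→Q Q b (occurrence 1), Q is followed by Q b with FIRST {b, h}; in F→Q Q b (occurrence 2), Q is followed by b with FIRST {b}; in Q→h Q, the suffix after Q is empty (adds nothing new). Thus FOLLOW(Q) = {$, b, h}.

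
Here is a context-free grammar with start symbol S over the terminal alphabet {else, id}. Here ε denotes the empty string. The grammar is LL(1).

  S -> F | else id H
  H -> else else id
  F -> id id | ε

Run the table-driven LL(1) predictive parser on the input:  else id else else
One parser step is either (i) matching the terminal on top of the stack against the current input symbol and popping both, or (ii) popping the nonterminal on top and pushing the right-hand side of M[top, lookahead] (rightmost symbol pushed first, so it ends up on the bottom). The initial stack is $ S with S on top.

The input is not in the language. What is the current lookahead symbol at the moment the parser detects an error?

     Stack           Input                Action
  1  $ S             else id else else $  expand S -> else id H
  2  $ H id else     else id else else $  match else
  3  $ H id          id else else $       match id
  4  $ H             else else $          expand H -> else else id
  5  $ id else else  else else $          match else
  6  $ id else       else $               match else
  7  $ id            $                    error: top is terminal id but lookahead is $

$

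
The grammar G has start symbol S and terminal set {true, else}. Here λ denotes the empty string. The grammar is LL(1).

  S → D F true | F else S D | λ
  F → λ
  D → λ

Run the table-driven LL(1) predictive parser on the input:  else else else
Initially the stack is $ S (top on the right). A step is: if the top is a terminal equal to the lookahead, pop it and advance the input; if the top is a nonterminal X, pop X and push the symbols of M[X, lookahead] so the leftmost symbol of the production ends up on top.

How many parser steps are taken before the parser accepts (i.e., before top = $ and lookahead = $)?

      Stack             Input             Action
   1  $ S               else else else $  expand S → F else S D
   2  $ D S else F      else else else $  expand F → λ
   3  $ D S else        else else else $  match else
   4  $ D S             else else $       expand S → F else S D
   5  $ D D S else F    else else $       expand F → λ
   6  $ D D S else      else else $       match else
   7  $ D D S           else $            expand S → F else S D
   8  $ D D D S else F  else $            expand F → λ
   9  $ D D D S else    else $            match else
  10  $ D D D S         $                 expand S → λ
  11  $ D D D           $                 expand D → λ
  12  $ D D             $                 expand D → λ
  13  $ D               $                 expand D → λ
Accept reached after 13 steps.

13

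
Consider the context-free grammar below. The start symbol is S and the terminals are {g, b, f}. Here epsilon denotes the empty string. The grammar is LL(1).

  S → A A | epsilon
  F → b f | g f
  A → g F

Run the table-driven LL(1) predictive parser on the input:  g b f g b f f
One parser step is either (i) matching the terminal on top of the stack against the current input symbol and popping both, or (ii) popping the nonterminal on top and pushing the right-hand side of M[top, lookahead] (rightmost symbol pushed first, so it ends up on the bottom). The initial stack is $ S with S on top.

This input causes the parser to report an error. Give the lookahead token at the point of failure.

step 1: stack=$ S  input=g b f g b f f $  — expand S → A A
step 2: stack=$ A A  input=g b f g b f f $  — expand A → g F
step 3: stack=$ A F g  input=g b f g b f f $  — match g
step 4: stack=$ A F  input=b f g b f f $  — expand F → b f
step 5: stack=$ A f b  input=b f g b f f $  — match b
step 6: stack=$ A f  input=f g b f f $  — match f
step 7: stack=$ A  input=g b f f $  — expand A → g F
step 8: stack=$ F g  input=g b f f $  — match g
step 9: stack=$ F  input=b f f $  — expand F → b f
step 10: stack=$ f b  input=b f f $  — match b
step 11: stack=$ f  input=f f $  — match f
step 12: stack=$  input=f $  — error: stack empty but input remains

f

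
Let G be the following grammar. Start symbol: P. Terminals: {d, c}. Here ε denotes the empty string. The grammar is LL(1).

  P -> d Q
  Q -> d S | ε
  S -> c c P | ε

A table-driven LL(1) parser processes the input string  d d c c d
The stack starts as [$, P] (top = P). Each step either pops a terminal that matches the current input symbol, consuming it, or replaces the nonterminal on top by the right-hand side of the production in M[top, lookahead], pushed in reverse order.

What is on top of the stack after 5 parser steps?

     Stack  Input        Action
  1  $ P    d d c c d $  expand P -> d Q
  2  $ Q d  d d c c d $  match d
  3  $ Q    d c c d $    expand Q -> d S
  4  $ S d  d c c d $    match d
  5  $ S    c c d $      expand S -> c c P
Stack after step 5: $ P c c (top = c).

c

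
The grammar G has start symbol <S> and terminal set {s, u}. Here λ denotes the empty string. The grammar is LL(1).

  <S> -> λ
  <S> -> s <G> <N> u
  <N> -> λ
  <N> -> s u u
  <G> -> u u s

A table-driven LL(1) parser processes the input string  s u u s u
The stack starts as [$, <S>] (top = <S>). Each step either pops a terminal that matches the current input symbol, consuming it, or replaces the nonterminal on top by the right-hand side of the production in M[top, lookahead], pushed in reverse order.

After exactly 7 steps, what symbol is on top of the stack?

     Stack          Input        Action
  1  $ <S>          s u u s u $  expand <S> -> s <G> <N> u
  2  $ u <N> <G> s  s u u s u $  match s
  3  $ u <N> <G>    u u s u $    expand <G> -> u u s
  4  $ u <N> s u u  u u s u $    match u
  5  $ u <N> s u    u s u $      match u
  6  $ u <N> s      s u $        match s
  7  $ u <N>        u $          expand <N> -> λ
Stack after step 7: $ u (top = u).

u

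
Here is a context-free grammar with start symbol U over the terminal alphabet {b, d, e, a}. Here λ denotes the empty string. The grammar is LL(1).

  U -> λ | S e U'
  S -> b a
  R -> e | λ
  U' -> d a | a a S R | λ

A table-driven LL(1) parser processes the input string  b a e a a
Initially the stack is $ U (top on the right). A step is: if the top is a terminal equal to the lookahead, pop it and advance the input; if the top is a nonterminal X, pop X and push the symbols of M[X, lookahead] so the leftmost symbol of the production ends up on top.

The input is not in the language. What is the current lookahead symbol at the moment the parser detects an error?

$

step 1: stack=$ U  input=b a e a a $  — expand U -> S e U'
step 2: stack=$ U' e S  input=b a e a a $  — expand S -> b a
step 3: stack=$ U' e a b  input=b a e a a $  — match b
step 4: stack=$ U' e a  input=a e a a $  — match a
step 5: stack=$ U' e  input=e a a $  — match e
step 6: stack=$ U'  input=a a $  — expand U' -> a a S R
step 7: stack=$ R S a a  input=a a $  — match a
step 8: stack=$ R S a  input=a $  — match a
step 9: stack=$ R S  input=$  — error: M[S, $] is empty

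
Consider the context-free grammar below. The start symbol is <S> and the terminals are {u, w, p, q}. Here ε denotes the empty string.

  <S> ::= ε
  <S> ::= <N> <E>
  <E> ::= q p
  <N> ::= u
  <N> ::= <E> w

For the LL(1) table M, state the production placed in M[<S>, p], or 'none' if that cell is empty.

none

FIRST(<E>): from <E>::=q p we get {q}. So FIRST(<E>) = {q}.
FIRST(<N>): from <N>::=u we get {u}; from <N>::=<E> w we get {q}. So FIRST(<N>) = {q, u}.
FIRST(<S>): from <S>::=ε we get {ε}; from <S>::=<N> <E> we get {q, u}. So FIRST(<S>) = {ε, q, u}.
FOLLOW(<S>) includes $ since <S> is the start symbol.
FOLLOW(<S>): <S> appears on no right-hand side. Thus FOLLOW(<S>) = {$}.
For <S> ::= ε: FIRST(ε) = {ε}, so it goes in M[<S>, t] for t ∈ {}; since ε ∈ FIRST, also for every t ∈ FOLLOW(<S>) = {$}.
For <S> ::= <N> <E>: FIRST(<N> <E>) = {q, u}, so it goes in M[<S>, t] for t ∈ {q, u}.
None of these place a production in M[<S>, p].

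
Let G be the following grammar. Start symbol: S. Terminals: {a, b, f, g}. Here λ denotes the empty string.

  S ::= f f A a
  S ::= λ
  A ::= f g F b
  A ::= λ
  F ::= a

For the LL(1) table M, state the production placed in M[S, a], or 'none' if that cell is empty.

FIRST(S) = {λ, f}
FIRST(A) = {λ, f}
FIRST(F) = {a}
FOLLOW(S) includes $ since S is the start symbol.
FOLLOW(S): S appears on no right-hand side. Thus FOLLOW(S) = {$}.
For S ::= f f A a: FIRST(f f A a) = {f}, so it goes in M[S, t] for t ∈ {f}.
For S ::= λ: FIRST(λ) = {λ}, so it goes in M[S, t] for t ∈ {}; since λ ∈ FIRST, also for every t ∈ FOLLOW(S) = {$}.
None of these place a production in M[S, a].

none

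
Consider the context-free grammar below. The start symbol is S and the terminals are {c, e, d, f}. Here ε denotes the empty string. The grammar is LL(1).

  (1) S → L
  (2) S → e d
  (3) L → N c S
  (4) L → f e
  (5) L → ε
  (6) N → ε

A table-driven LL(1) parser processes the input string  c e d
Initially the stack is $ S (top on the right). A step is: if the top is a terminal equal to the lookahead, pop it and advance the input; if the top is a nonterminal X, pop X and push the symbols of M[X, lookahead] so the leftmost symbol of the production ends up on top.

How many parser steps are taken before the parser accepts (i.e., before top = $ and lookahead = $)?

7

step 1: stack=$ S  input=c e d $  — expand S → L
step 2: stack=$ L  input=c e d $  — expand L → N c S
step 3: stack=$ S c N  input=c e d $  — expand N → ε
step 4: stack=$ S c  input=c e d $  — match c
step 5: stack=$ S  input=e d $  — expand S → e d
step 6: stack=$ d e  input=e d $  — match e
step 7: stack=$ d  input=d $  — match d
Accept reached after 7 steps.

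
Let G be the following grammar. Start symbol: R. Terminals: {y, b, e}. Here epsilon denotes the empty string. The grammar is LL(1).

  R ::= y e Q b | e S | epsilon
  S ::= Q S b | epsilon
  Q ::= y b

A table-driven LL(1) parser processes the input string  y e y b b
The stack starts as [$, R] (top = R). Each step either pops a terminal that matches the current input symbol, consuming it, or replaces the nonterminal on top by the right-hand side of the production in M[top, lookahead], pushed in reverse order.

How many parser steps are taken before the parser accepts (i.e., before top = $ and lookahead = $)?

7

step 1: stack=$ R  input=y e y b b $  — expand R ::= y e Q b
step 2: stack=$ b Q e y  input=y e y b b $  — match y
step 3: stack=$ b Q e  input=e y b b $  — match e
step 4: stack=$ b Q  input=y b b $  — expand Q ::= y b
step 5: stack=$ b b y  input=y b b $  — match y
step 6: stack=$ b b  input=b b $  — match b
step 7: stack=$ b  input=b $  — match b
Accept reached after 7 steps.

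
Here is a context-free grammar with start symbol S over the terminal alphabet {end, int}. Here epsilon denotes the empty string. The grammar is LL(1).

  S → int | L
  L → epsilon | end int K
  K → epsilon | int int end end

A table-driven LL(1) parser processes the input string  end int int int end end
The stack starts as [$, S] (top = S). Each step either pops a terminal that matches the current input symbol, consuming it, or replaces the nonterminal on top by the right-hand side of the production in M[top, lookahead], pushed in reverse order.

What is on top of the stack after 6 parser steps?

     Stack              Input                      Action
  1  $ S                end int int int end end $  expand S → L
  2  $ L                end int int int end end $  expand L → end int K
  3  $ K int end        end int int int end end $  match end
  4  $ K int            int int int end end $      match int
  5  $ K                int int end end $          expand K → int int end end
  6  $ end end int int  int int end end $          match int
Stack after step 6: $ end end int (top = int).

int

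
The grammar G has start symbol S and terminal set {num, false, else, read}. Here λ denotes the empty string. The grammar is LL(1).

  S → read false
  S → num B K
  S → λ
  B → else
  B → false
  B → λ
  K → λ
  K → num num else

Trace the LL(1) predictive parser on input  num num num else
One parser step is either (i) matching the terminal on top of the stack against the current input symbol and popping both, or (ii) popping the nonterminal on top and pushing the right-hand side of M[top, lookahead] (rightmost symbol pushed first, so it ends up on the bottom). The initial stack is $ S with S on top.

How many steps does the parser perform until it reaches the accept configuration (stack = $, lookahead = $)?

7

step 1: stack=$ S  input=num num num else $  — expand S → num B K
step 2: stack=$ K B num  input=num num num else $  — match num
step 3: stack=$ K B  input=num num else $  — expand B → λ
step 4: stack=$ K  input=num num else $  — expand K → num num else
step 5: stack=$ else num num  input=num num else $  — match num
step 6: stack=$ else num  input=num else $  — match num
step 7: stack=$ else  input=else $  — match else
Accept reached after 7 steps.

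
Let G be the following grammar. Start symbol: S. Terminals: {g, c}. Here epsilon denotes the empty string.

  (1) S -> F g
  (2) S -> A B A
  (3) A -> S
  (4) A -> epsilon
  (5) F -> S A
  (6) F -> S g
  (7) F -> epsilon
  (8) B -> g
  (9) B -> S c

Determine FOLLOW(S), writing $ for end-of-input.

FIRST(S) = {g}  (via F g, A B A)
FIRST(A) = {epsilon, g}  (via S)
FIRST(F) = {epsilon, g}  (via S A, S g)
FIRST(B) = {g}  (via S c)
FOLLOW(S) includes $ since S is the start symbol.
FOLLOW(F): in S->F g, F is followed by g with FIRST {g}. Thus FOLLOW(F) = {g}.
FOLLOW(S): in A->S, the suffix after S is empty, so FOLLOW(S) ⊇ FOLLOW(A) = {$, c, g}; in F->S A, S is followed by A with FIRST {epsilon, g}; in F->S A, the suffix after S is nullable, so FOLLOW(S) ⊇ FOLLOW(F) = {g}; in F->S g, S is followed by g with FIRST {g}; in B->S c, S is followed by c with FIRST {c}. Thus FOLLOW(S) = {$, c, g}.
FOLLOW(A): in S->A B A (occurrence 1), A is followed by B A with FIRST {g}; in S->A B A (occurrence 2), the suffix after A is empty, so FOLLOW(A) ⊇ FOLLOW(S) = {$, c, g}; in F->S A, the suffix after A is empty, so FOLLOW(A) ⊇ FOLLOW(F) = {g}. Thus FOLLOW(A) = {$, c, g}.
FOLLOW(B): in S->A B A, B is followed by A with FIRST {epsilon, g}; in S->A B A, the suffix after B is nullable, so FOLLOW(B) ⊇ FOLLOW(S) = {$, c, g}. Thus FOLLOW(B) = {$, c, g}.

{$, c, g}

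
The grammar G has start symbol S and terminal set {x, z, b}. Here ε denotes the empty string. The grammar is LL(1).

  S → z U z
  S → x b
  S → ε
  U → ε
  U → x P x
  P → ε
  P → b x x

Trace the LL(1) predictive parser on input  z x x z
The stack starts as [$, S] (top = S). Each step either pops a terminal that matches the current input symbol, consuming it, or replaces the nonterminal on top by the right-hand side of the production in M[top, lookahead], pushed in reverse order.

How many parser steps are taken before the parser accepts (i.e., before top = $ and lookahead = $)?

7

step 1: stack=$ S  input=z x x z $  — expand S → z U z
step 2: stack=$ z U z  input=z x x z $  — match z
step 3: stack=$ z U  input=x x z $  — expand U → x P x
step 4: stack=$ z x P x  input=x x z $  — match x
step 5: stack=$ z x P  input=x z $  — expand P → ε
step 6: stack=$ z x  input=x z $  — match x
step 7: stack=$ z  input=z $  — match z
Accept reached after 7 steps.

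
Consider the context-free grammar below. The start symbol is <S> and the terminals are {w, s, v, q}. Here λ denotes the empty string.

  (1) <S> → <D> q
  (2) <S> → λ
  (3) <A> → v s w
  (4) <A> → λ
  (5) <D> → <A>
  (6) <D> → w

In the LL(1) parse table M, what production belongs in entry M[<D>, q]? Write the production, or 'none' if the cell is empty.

FIRST(<A>) = {λ, v}
FIRST(<D>) = {λ, v, w}  (via <A>)
FIRST(<S>) = {λ, q, v, w}  (via <D> q)
FOLLOW(<S>) includes $ since <S> is the start symbol.
FOLLOW(<D>): in <S>→<D> q, <D> is followed by q with FIRST {q}. Thus FOLLOW(<D>) = {q}.
For <D> → <A>: FIRST(<A>) = {λ, v}, so it goes in M[<D>, t] for t ∈ {v}; since λ ∈ FIRST, also for every t ∈ FOLLOW(<D>) = {q}.
For <D> → w: FIRST(w) = {w}, so it goes in M[<D>, t] for t ∈ {w}.

<D> → <A>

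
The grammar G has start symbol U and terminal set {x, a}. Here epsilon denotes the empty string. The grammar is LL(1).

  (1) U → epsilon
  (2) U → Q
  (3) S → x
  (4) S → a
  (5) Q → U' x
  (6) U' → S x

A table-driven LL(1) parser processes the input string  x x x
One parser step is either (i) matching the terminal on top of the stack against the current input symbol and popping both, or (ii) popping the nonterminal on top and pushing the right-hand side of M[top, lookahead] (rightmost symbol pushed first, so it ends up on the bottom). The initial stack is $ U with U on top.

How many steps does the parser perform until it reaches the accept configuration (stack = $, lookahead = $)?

7

step 1: stack=$ U  input=x x x $  — expand U → Q
step 2: stack=$ Q  input=x x x $  — expand Q → U' x
step 3: stack=$ x U'  input=x x x $  — expand U' → S x
step 4: stack=$ x x S  input=x x x $  — expand S → x
step 5: stack=$ x x x  input=x x x $  — match x
step 6: stack=$ x x  input=x x $  — match x
step 7: stack=$ x  input=x $  — match x
Accept reached after 7 steps.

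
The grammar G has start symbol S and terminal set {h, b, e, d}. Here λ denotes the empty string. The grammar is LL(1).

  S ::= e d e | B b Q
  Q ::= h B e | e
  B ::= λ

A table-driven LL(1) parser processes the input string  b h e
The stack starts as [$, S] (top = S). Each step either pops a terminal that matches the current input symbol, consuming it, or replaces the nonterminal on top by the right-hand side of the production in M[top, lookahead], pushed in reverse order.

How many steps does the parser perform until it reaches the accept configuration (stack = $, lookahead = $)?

     Stack    Input    Action
  1  $ S      b h e $  expand S ::= B b Q
  2  $ Q b B  b h e $  expand B ::= λ
  3  $ Q b    b h e $  match b
  4  $ Q      h e $    expand Q ::= h B e
  5  $ e B h  h e $    match h
  6  $ e B    e $      expand B ::= λ
  7  $ e      e $      match e
Accept reached after 7 steps.

7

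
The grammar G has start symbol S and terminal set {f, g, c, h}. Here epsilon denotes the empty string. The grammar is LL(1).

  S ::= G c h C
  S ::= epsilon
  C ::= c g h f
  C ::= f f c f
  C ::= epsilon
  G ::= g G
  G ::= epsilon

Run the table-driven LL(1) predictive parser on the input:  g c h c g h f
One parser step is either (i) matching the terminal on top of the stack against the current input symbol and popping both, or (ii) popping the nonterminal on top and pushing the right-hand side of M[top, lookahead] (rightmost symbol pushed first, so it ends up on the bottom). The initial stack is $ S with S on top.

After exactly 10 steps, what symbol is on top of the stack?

step 1: stack=$ S  input=g c h c g h f $  — expand S ::= G c h C
step 2: stack=$ C h c G  input=g c h c g h f $  — expand G ::= g G
step 3: stack=$ C h c G g  input=g c h c g h f $  — match g
step 4: stack=$ C h c G  input=c h c g h f $  — expand G ::= epsilon
step 5: stack=$ C h c  input=c h c g h f $  — match c
step 6: stack=$ C h  input=h c g h f $  — match h
step 7: stack=$ C  input=c g h f $  — expand C ::= c g h f
step 8: stack=$ f h g c  input=c g h f $  — match c
step 9: stack=$ f h g  input=g h f $  — match g
step 10: stack=$ f h  input=h f $  — match h
Stack after step 10: $ f (top = f).

f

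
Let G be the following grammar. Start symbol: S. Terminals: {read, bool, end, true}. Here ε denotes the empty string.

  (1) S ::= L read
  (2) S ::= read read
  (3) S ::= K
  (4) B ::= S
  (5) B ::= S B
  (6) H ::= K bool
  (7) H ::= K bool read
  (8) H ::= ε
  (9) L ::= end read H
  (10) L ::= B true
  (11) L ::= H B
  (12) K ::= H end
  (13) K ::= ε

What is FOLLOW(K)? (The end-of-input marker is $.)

FIRST(S): from S::=L read we get {bool, end, read, true}; from S::=read read we get {read}; from S::=K we get {ε, bool, end}. So FIRST(S) = {ε, bool, end, read, true}.
FIRST(B): from B::=S we get {ε, bool, end, read, true}; from B::=S B we get {ε, bool, end, read, true}. So FIRST(B) = {ε, bool, end, read, true}.
FIRST(H): from H::=K bool we get {bool, end}; from H::=K bool read we get {bool, end}; from H::=ε we get {ε}. So FIRST(H) = {ε, bool, end}.
FIRST(L): from L::=end read H we get {end}; from L::=B true we get {bool, end, read, true}; from L::=H B we get {ε, bool, end, read, true}. So FIRST(L) = {ε, bool, end, read, true}.
FIRST(K): from K::=H end we get {bool, end}; from K::=ε we get {ε}. So FIRST(K) = {ε, bool, end}.
FOLLOW(S) includes $ since S is the start symbol.
FOLLOW(L): in S::=L read, L is followed by read with FIRST {read}. Thus FOLLOW(L) = {read}.
FOLLOW(B): in B::=S B, the suffix after B is empty (adds nothing new); in L::=B true, B is followed by true with FIRST {true}; in L::=H B, the suffix after B is empty, so FOLLOW(B) ⊇ FOLLOW(L) = {read}. Thus FOLLOW(B) = {read, true}.
FOLLOW(S): in B::=S, the suffix after S is empty, so FOLLOW(S) ⊇ FOLLOW(B) = {read, true}; in B::=S B, S is followed by B with FIRST {ε, bool, end, read, true}; in B::=S B, the suffix after S is nullable, so FOLLOW(S) ⊇ FOLLOW(B) = {read, true}. Thus FOLLOW(S) = {$, bool, end, read, true}.
FOLLOW(H): in L::=end read H, the suffix after H is empty, so FOLLOW(H) ⊇ FOLLOW(L) = {read}; in L::=H B, H is followed by B with FIRST {ε, bool, end, read, true}; in L::=H B, the suffix after H is nullable, so FOLLOW(H) ⊇ FOLLOW(L) = {read}; in K::=H end, H is followed by end with FIRST {end}. Thus FOLLOW(H) = {bool, end, read, true}.
FOLLOW(K): in S::=K, the suffix after K is empty, so FOLLOW(K) ⊇ FOLLOW(S) = {$, bool, end, read, true}; in H::=K bool, K is followed by bool with FIRST {bool}; in H::=K bool read, K is followed by bool read with FIRST {bool}. Thus FOLLOW(K) = {$, bool, end, read, true}.

{$, bool, end, read, true}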